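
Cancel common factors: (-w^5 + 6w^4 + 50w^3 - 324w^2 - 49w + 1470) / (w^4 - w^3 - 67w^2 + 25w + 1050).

(-w^3 - 6w^2 + 13w + 42)/(w^2 + 11w + 30)

Apply the Euclidean algorithm:
  -w^5 + 6w^4 + 50w^3 - 324w^2 - 49w + 1470 = (-w + 5)(w^4 - w^3 - 67w^2 + 25w + 1050) + (-12w^3 + 36w^2 + 876w - 3780)
  w^4 - w^3 - 67w^2 + 25w + 1050 = (-(1/12)w - 1/6)(-12w^3 + 36w^2 + 876w - 3780) + (12w^2 - 144w + 420)
  -12w^3 + 36w^2 + 876w - 3780 = (-w - 9)(12w^2 - 144w + 420) + (0)
Last nonzero remainder: 12w^2 - 144w + 420. Dividing through by 12 gives the monic gcd w^2 - 12w + 35.
Cancel w^2 - 12w + 35 from numerator and denominator to get the reduced form.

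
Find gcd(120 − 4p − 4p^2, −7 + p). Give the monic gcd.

Repeated division with remainder:
  −4p^2 − 4p + 120 = (−4p − 32)(p − 7) + (−104)
  p − 7 = (−(1/104)p + 7/104)(−104) + (0)
The last nonzero remainder is the constant −104, so the polynomials are coprime and gcd = 1.

1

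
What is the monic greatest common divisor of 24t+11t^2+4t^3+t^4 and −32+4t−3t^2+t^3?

Repeated division with remainder:
  t^4+4t^3+11t^2+24t = (t+7)(t^3−3t^2+4t−32) + (28t^2+28t+224)
  t^3−3t^2+4t−32 = ((1/28)t−1/7)(28t^2+28t+224) + (0)
Last nonzero remainder: 28t^2+28t+224. Dividing through by 28 gives the monic gcd t^2+t+8.

8+t+t^2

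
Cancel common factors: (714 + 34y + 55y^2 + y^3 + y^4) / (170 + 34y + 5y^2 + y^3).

Euclidean algorithm in ℚ[y]:
  y^4 + y^3 + 55y^2 + 34y + 714 = (y − 4)(y^3 + 5y^2 + 34y + 170) + (41y^2 + 1394)
  y^3 + 5y^2 + 34y + 170 = ((1/41)y + 5/41)(41y^2 + 1394) + (0)
Last nonzero remainder: 41y^2 + 1394. Dividing through by 41 gives the monic gcd y^2 + 34.
Cancel y^2 + 34 from numerator and denominator to get the reduced form.

(21 + y + y^2)/(5 + y)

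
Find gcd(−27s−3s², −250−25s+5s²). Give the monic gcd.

1

Euclidean algorithm in ℚ[s]:
  −3s²−27s = (−3/5)(5s²−25s−250) + (−42s−150)
  5s²−25s−250 = (−(5/42)s+50/49)(−42s−150) + (−4750/49)
  −42s−150 = ((1029/2375)s+147/95)(−4750/49) + (0)
The last nonzero remainder is the constant −4750/49, so the polynomials are coprime and gcd = 1.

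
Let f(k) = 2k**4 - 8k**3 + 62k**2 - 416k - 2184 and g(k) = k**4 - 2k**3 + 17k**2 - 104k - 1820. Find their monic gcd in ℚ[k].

By polynomial division,
  2k**4 - 8k**3 + 62k**2 - 416k - 2184 = (2)(k**4 - 2k**3 + 17k**2 - 104k - 1820) + (-4k**3 + 28k**2 - 208k + 1456)
  k**4 - 2k**3 + 17k**2 - 104k - 1820 = (-(1/4)k - 5/4)(-4k**3 + 28k**2 - 208k + 1456) + (0)
Last nonzero remainder: -4k**3 + 28k**2 - 208k + 1456. Dividing through by -4 gives the monic gcd k**3 - 7k**2 + 52k - 364.

k**3 - 7k**2 + 52k - 364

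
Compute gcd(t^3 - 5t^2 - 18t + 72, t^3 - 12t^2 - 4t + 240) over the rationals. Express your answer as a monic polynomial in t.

Apply the Euclidean algorithm:
  t^3 - 5t^2 - 18t + 72 = (t^3 - 12t^2 - 4t + 240) + (7t^2 - 14t - 168)
  t^3 - 12t^2 - 4t + 240 = ((1/7)t - 10/7)(7t^2 - 14t - 168) + (0)
Last nonzero remainder: 7t^2 - 14t - 168. Dividing through by 7 gives the monic gcd t^2 - 2t - 24.

t^2 - 2t - 24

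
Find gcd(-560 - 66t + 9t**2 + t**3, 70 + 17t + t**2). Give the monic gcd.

By polynomial division,
  t**3 + 9t**2 - 66t - 560 = (t - 8)(t**2 + 17t + 70) + (0)
The last nonzero remainder t**2 + 17t + 70 is already monic.

70 + 17t + t**2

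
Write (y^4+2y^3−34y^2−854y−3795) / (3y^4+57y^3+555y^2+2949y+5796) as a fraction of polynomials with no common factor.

(y^2−6y−55)/(3y^2+33y+84)

Euclidean algorithm in ℚ[y]:
  y^4+2y^3−34y^2−854y−3795 = (1/3)(3y^4+57y^3+555y^2+2949y+5796) + (−17y^3−219y^2−1837y−5727)
  3y^4+57y^3+555y^2+2949y+5796 = (−(3/17)y−312/289)(−17y^3−219y^2−1837y−5727) + (−(1620/289)y^2−(12960/289)y−111780/289)
  −17y^3−219y^2−1837y−5727 = ((4913/1620)y+23987/1620)(−(1620/289)y^2−(12960/289)y−111780/289) + (0)
Last nonzero remainder: −(1620/289)y^2−(12960/289)y−111780/289. Dividing through by −1620/289 gives the monic gcd y^2+8y+69.
Cancel y^2+8y+69 from numerator and denominator to get the reduced form.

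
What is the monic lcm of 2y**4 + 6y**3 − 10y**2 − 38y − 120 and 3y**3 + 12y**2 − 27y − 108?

y**5 + 6y**4 + 4y**3 − 34y**2 − 117y − 180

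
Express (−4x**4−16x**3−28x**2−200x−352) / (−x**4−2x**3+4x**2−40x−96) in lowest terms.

Euclidean algorithm in ℚ[x]:
  −4x**4−16x**3−28x**2−200x−352 = (4)(−x**4−2x**3+4x**2−40x−96) + (−8x**3−44x**2−40x+32)
  −x**4−2x**3+4x**2−40x−96 = ((1/8)x−7/16)(−8x**3−44x**2−40x+32) + (−(41/4)x**2−(123/2)x−82)
  −8x**3−44x**2−40x+32 = ((32/41)x−16/41)(−(41/4)x**2−(123/2)x−82) + (0)
Last nonzero remainder: −(41/4)x**2−(123/2)x−82. Dividing through by −41/4 gives the monic gcd x**2+6x+8.
Cancel x**2+6x+8 from numerator and denominator to get the reduced form.

(4x**2−8x+44)/(x**2−4x+12)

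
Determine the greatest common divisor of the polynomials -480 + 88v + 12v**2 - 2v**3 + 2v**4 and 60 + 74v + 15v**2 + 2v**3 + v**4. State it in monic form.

20 - 2v + v**2

By polynomial division,
  2v**4 - 2v**3 + 12v**2 + 88v - 480 = (2)(v**4 + 2v**3 + 15v**2 + 74v + 60) + (-6v**3 - 18v**2 - 60v - 600)
  v**4 + 2v**3 + 15v**2 + 74v + 60 = (-(1/6)v + 1/6)(-6v**3 - 18v**2 - 60v - 600) + (8v**2 - 16v + 160)
  -6v**3 - 18v**2 - 60v - 600 = (-(3/4)v - 15/4)(8v**2 - 16v + 160) + (0)
Last nonzero remainder: 8v**2 - 16v + 160. Dividing through by 8 gives the monic gcd v**2 - 2v + 20.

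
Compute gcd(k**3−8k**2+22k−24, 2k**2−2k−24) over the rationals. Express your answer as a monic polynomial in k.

Euclidean algorithm in ℚ[k]:
  k**3−8k**2+22k−24 = ((1/2)k−7/2)(2k**2−2k−24) + (27k−108)
  2k**2−2k−24 = ((2/27)k+2/9)(27k−108) + (0)
Last nonzero remainder: 27k−108. Dividing through by 27 gives the monic gcd k−4.

k−4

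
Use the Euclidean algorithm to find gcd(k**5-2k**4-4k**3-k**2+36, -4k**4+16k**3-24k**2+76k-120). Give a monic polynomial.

Euclidean algorithm in ℚ[k]:
  k**5-2k**4-4k**3-k**2+36 = (-(1/4)k-1/2)(-4k**4+16k**3-24k**2+76k-120) + (-2k**3+6k**2+8k-24)
  -4k**4+16k**3-24k**2+76k-120 = (2k-2)(-2k**3+6k**2+8k-24) + (-28k**2+140k-168)
  -2k**3+6k**2+8k-24 = ((1/14)k+1/7)(-28k**2+140k-168) + (0)
Last nonzero remainder: -28k**2+140k-168. Dividing through by -28 gives the monic gcd k**2-5k+6.

k**2-5k+6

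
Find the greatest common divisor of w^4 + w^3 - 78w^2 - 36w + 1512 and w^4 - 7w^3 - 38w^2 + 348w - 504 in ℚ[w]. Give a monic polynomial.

w^3 - 5w^2 - 48w + 252

Euclidean algorithm in ℚ[w]:
  w^4 + w^3 - 78w^2 - 36w + 1512 = (w^4 - 7w^3 - 38w^2 + 348w - 504) + (8w^3 - 40w^2 - 384w + 2016)
  w^4 - 7w^3 - 38w^2 + 348w - 504 = ((1/8)w - 1/4)(8w^3 - 40w^2 - 384w + 2016) + (0)
Last nonzero remainder: 8w^3 - 40w^2 - 384w + 2016. Dividing through by 8 gives the monic gcd w^3 - 5w^2 - 48w + 252.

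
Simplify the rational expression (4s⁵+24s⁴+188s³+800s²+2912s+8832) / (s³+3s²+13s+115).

(4s³+32s²+160s+384)/(s+5)

Apply the Euclidean algorithm:
  4s⁵+24s⁴+188s³+800s²+2912s+8832 = (4s²+12s+100)(s³+3s²+13s+115) + (−116s²+232s−2668)
  s³+3s²+13s+115 = (−(1/116)s−5/116)(−116s²+232s−2668) + (0)
Last nonzero remainder: −116s²+232s−2668. Dividing through by −116 gives the monic gcd s²−2s+23.
Cancel s²−2s+23 from numerator and denominator to get the reduced form.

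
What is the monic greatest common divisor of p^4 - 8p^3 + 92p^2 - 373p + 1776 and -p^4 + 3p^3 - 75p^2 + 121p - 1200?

Apply the Euclidean algorithm:
  p^4 - 8p^3 + 92p^2 - 373p + 1776 = (-1)(-p^4 + 3p^3 - 75p^2 + 121p - 1200) + (-5p^3 + 17p^2 - 252p + 576)
  -p^4 + 3p^3 - 75p^2 + 121p - 1200 = ((1/5)p + 2/25)(-5p^3 + 17p^2 - 252p + 576) + (-(649/25)p^2 + (649/25)p - 31152/25)
  -5p^3 + 17p^2 - 252p + 576 = ((125/649)p - 300/649)(-(649/25)p^2 + (649/25)p - 31152/25) + (0)
Last nonzero remainder: -(649/25)p^2 + (649/25)p - 31152/25. Dividing through by -649/25 gives the monic gcd p^2 - p + 48.

p^2 - p + 48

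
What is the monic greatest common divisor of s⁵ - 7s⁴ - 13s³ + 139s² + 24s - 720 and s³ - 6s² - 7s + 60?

Euclidean algorithm in ℚ[s]:
  s⁵ - 7s⁴ - 13s³ + 139s² + 24s - 720 = (s² - s - 12)(s³ - 6s² - 7s + 60) + (0)
The last nonzero remainder s³ - 6s² - 7s + 60 is already monic.

s³ - 6s² - 7s + 60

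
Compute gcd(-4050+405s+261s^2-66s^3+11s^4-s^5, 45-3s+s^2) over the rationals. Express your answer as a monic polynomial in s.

45-3s+s^2

Euclidean algorithm in ℚ[s]:
  -s^5+11s^4-66s^3+261s^2+405s-4050 = (-s^3+8s^2+3s-90)(s^2-3s+45) + (0)
The last nonzero remainder s^2-3s+45 is already monic.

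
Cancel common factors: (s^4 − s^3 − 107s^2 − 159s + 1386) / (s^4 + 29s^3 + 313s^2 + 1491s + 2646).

(s^2 − 14s + 33)/(s^2 + 16s + 63)

Euclidean algorithm in ℚ[s]:
  s^4 − s^3 − 107s^2 − 159s + 1386 = (s^4 + 29s^3 + 313s^2 + 1491s + 2646) + (−30s^3 − 420s^2 − 1650s − 1260)
  s^4 + 29s^3 + 313s^2 + 1491s + 2646 = (−(1/30)s − 1/2)(−30s^3 − 420s^2 − 1650s − 1260) + (48s^2 + 624s + 2016)
  −30s^3 − 420s^2 − 1650s − 1260 = (−(5/8)s − 5/8)(48s^2 + 624s + 2016) + (0)
Last nonzero remainder: 48s^2 + 624s + 2016. Dividing through by 48 gives the monic gcd s^2 + 13s + 42.
Cancel s^2 + 13s + 42 from numerator and denominator to get the reduced form.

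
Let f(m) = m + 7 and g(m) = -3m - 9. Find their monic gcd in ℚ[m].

Apply the Euclidean algorithm:
  m + 7 = (-1/3)(-3m - 9) + (4)
  -3m - 9 = (-(3/4)m - 9/4)(4) + (0)
The last nonzero remainder is the constant 4, so the polynomials are coprime and gcd = 1.

1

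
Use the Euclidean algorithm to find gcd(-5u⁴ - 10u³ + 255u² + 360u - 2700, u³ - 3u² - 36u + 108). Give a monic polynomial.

u³ - 3u² - 36u + 108

Repeated division with remainder:
  -5u⁴ - 10u³ + 255u² + 360u - 2700 = (-5u - 25)(u³ - 3u² - 36u + 108) + (0)
The last nonzero remainder u³ - 3u² - 36u + 108 is already monic.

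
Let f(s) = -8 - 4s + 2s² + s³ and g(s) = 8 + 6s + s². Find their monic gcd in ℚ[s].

2 + s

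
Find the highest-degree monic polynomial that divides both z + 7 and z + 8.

1

Euclidean algorithm in ℚ[z]:
  z + 7 = (z + 8) + (-1)
  z + 8 = (-z - 8)(-1) + (0)
The last nonzero remainder is the constant -1, so the polynomials are coprime and gcd = 1.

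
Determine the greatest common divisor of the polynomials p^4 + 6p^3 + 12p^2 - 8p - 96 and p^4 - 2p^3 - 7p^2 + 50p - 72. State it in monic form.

Euclidean algorithm in ℚ[p]:
  p^4 + 6p^3 + 12p^2 - 8p - 96 = (p^4 - 2p^3 - 7p^2 + 50p - 72) + (8p^3 + 19p^2 - 58p - 24)
  p^4 - 2p^3 - 7p^2 + 50p - 72 = ((1/8)p - 35/64)(8p^3 + 19p^2 - 58p - 24) + ((681/64)p^2 + (681/32)p - 681/8)
  8p^3 + 19p^2 - 58p - 24 = ((512/681)p + 64/227)((681/64)p^2 + (681/32)p - 681/8) + (0)
Last nonzero remainder: (681/64)p^2 + (681/32)p - 681/8. Dividing through by 681/64 gives the monic gcd p^2 + 2p - 8.

p^2 + 2p - 8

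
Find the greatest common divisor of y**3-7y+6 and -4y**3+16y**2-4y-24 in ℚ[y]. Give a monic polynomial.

Apply the Euclidean algorithm:
  y**3-7y+6 = (-1/4)(-4y**3+16y**2-4y-24) + (4y**2-8y)
  -4y**3+16y**2-4y-24 = (-y+2)(4y**2-8y) + (12y-24)
  4y**2-8y = ((1/3)y)(12y-24) + (0)
Last nonzero remainder: 12y-24. Dividing through by 12 gives the monic gcd y-2.

y-2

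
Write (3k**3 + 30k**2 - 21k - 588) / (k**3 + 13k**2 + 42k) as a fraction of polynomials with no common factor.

Euclidean algorithm in ℚ[k]:
  3k**3 + 30k**2 - 21k - 588 = (3)(k**3 + 13k**2 + 42k) + (-9k**2 - 147k - 588)
  k**3 + 13k**2 + 42k = (-(1/9)k + 10/27)(-9k**2 - 147k - 588) + ((280/9)k + 1960/9)
  -9k**2 - 147k - 588 = (-(81/280)k - 27/10)((280/9)k + 1960/9) + (0)
Last nonzero remainder: (280/9)k + 1960/9. Dividing through by 280/9 gives the monic gcd k + 7.
Cancel k + 7 from numerator and denominator to get the reduced form.

(3k**2 + 9k - 84)/(k**2 + 6k)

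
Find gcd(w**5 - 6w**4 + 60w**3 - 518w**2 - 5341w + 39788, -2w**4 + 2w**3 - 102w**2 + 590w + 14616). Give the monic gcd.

Repeated division with remainder:
  w**5 - 6w**4 + 60w**3 - 518w**2 - 5341w + 39788 = (-(1/2)w + 5/2)(-2w**4 + 2w**3 - 102w**2 + 590w + 14616) + (4w**3 + 32w**2 + 492w + 3248)
  -2w**4 + 2w**3 - 102w**2 + 590w + 14616 = (-(1/2)w + 9/2)(4w**3 + 32w**2 + 492w + 3248) + (0)
Last nonzero remainder: 4w**3 + 32w**2 + 492w + 3248. Dividing through by 4 gives the monic gcd w**3 + 8w**2 + 123w + 812.

w**3 + 8w**2 + 123w + 812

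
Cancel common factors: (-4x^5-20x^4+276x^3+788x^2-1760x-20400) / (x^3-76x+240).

Euclidean algorithm in ℚ[x]:
  -4x^5-20x^4+276x^3+788x^2-1760x-20400 = (-4x^2-20x-28)(x^3-76x+240) + (228x^2+912x-13680)
  x^3-76x+240 = ((1/228)x-1/57)(228x^2+912x-13680) + (0)
Last nonzero remainder: 228x^2+912x-13680. Dividing through by 228 gives the monic gcd x^2+4x-60.
Cancel x^2+4x-60 from numerator and denominator to get the reduced form.

(-4x^3-4x^2+52x+340)/(x-4)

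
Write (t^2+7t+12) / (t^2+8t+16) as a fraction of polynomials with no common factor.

(t+3)/(t+4)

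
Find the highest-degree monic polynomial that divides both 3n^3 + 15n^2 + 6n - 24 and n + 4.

n + 4

Apply the Euclidean algorithm:
  3n^3 + 15n^2 + 6n - 24 = (3n^2 + 3n - 6)(n + 4) + (0)
The last nonzero remainder n + 4 is already monic.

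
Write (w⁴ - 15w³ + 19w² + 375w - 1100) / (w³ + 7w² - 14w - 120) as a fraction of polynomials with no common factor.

(w² - 16w + 55)/(w + 6)

Repeated division with remainder:
  w⁴ - 15w³ + 19w² + 375w - 1100 = (w - 22)(w³ + 7w² - 14w - 120) + (187w² + 187w - 3740)
  w³ + 7w² - 14w - 120 = ((1/187)w + 6/187)(187w² + 187w - 3740) + (0)
Last nonzero remainder: 187w² + 187w - 3740. Dividing through by 187 gives the monic gcd w² + w - 20.
Cancel w² + w - 20 from numerator and denominator to get the reduced form.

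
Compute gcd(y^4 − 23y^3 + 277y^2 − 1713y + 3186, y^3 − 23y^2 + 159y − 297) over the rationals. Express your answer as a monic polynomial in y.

y^2 − 12y + 27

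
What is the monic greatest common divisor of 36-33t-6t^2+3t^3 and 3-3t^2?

By polynomial division,
  3t^3-6t^2-33t+36 = (-t+2)(-3t^2+3) + (-30t+30)
  -3t^2+3 = ((1/10)t+1/10)(-30t+30) + (0)
Last nonzero remainder: -30t+30. Dividing through by -30 gives the monic gcd t-1.

-1+t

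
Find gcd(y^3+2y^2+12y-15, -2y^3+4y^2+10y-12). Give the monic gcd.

y-1

Repeated division with remainder:
  y^3+2y^2+12y-15 = (-1/2)(-2y^3+4y^2+10y-12) + (4y^2+17y-21)
  -2y^3+4y^2+10y-12 = (-(1/2)y+25/8)(4y^2+17y-21) + (-(429/8)y+429/8)
  4y^2+17y-21 = (-(32/429)y-56/143)(-(429/8)y+429/8) + (0)
Last nonzero remainder: -(429/8)y+429/8. Dividing through by -429/8 gives the monic gcd y-1.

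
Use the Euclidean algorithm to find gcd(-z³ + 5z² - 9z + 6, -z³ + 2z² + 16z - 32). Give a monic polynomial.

z - 2

Apply the Euclidean algorithm:
  -z³ + 5z² - 9z + 6 = (-z³ + 2z² + 16z - 32) + (3z² - 25z + 38)
  -z³ + 2z² + 16z - 32 = (-(1/3)z - 19/9)(3z² - 25z + 38) + (-(217/9)z + 434/9)
  3z² - 25z + 38 = (-(27/217)z + 171/217)(-(217/9)z + 434/9) + (0)
Last nonzero remainder: -(217/9)z + 434/9. Dividing through by -217/9 gives the monic gcd z - 2.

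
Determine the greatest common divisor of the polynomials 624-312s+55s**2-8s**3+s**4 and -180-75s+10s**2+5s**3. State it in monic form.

-4+s

By polynomial division,
  s**4-8s**3+55s**2-312s+624 = ((1/5)s-2)(5s**3+10s**2-75s-180) + (90s**2-426s+264)
  5s**3+10s**2-75s-180 = ((1/18)s+101/270)(90s**2-426s+264) + ((3136/45)s-12544/45)
  90s**2-426s+264 = ((2025/1568)s-1485/1568)((3136/45)s-12544/45) + (0)
Last nonzero remainder: (3136/45)s-12544/45. Dividing through by 3136/45 gives the monic gcd s-4.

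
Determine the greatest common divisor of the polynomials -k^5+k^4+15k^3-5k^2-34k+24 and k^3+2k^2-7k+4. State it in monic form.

k^2-2k+1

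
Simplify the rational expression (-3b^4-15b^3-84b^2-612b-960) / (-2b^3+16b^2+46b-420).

(3b^3+84b+192)/(2b^2-26b+84)

Apply the Euclidean algorithm:
  -3b^4-15b^3-84b^2-612b-960 = ((3/2)b+39/2)(-2b^3+16b^2+46b-420) + (-465b^2-879b+7230)
  -2b^3+16b^2+46b-420 = ((2/465)b-1022/24025)(-465b^2-879b+7230) + (-(540288/24025)b-540288/4805)
  -465b^2-879b+7230 = ((3723875/180096)b-5790025/90048)(-(540288/24025)b-540288/4805) + (0)
Last nonzero remainder: -(540288/24025)b-540288/4805. Dividing through by -540288/24025 gives the monic gcd b+5.
Cancel b+5 from numerator and denominator to get the reduced form.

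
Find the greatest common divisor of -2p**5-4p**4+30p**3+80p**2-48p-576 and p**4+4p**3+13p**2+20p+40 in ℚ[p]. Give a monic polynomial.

Apply the Euclidean algorithm:
  -2p**5-4p**4+30p**3+80p**2-48p-576 = (-2p+4)(p**4+4p**3+13p**2+20p+40) + (40p**3+68p**2-48p-736)
  p**4+4p**3+13p**2+20p+40 = ((1/40)p+23/400)(40p**3+68p**2-48p-736) + ((1029/100)p**2+(1029/25)p+2058/25)
  40p**3+68p**2-48p-736 = ((4000/1029)p-9200/1029)((1029/100)p**2+(1029/25)p+2058/25) + (0)
Last nonzero remainder: (1029/100)p**2+(1029/25)p+2058/25. Dividing through by 1029/100 gives the monic gcd p**2+4p+8.

p**2+4p+8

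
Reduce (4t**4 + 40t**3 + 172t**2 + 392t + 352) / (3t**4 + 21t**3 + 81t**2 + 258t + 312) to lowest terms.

(4t**2 + 16t + 44)/(3t**2 + 3t + 39)

Repeated division with remainder:
  4t**4 + 40t**3 + 172t**2 + 392t + 352 = (4/3)(3t**4 + 21t**3 + 81t**2 + 258t + 312) + (12t**3 + 64t**2 + 48t - 64)
  3t**4 + 21t**3 + 81t**2 + 258t + 312 = ((1/4)t + 5/12)(12t**3 + 64t**2 + 48t - 64) + ((127/3)t**2 + 254t + 1016/3)
  12t**3 + 64t**2 + 48t - 64 = ((36/127)t - 24/127)((127/3)t**2 + 254t + 1016/3) + (0)
Last nonzero remainder: (127/3)t**2 + 254t + 1016/3. Dividing through by 127/3 gives the monic gcd t**2 + 6t + 8.
Cancel t**2 + 6t + 8 from numerator and denominator to get the reduced form.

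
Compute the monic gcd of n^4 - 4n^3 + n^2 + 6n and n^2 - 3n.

n^2 - 3n

Repeated division with remainder:
  n^4 - 4n^3 + n^2 + 6n = (n^2 - n - 2)(n^2 - 3n) + (0)
The last nonzero remainder n^2 - 3n is already monic.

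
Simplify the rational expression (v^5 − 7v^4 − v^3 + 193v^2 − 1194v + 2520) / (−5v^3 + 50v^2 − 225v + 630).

Euclidean algorithm in ℚ[v]:
  v^5 − 7v^4 − v^3 + 193v^2 − 1194v + 2520 = (−(1/5)v^2 − (3/5)v + 16/5)(−5v^3 + 50v^2 − 225v + 630) + (24v^2 − 96v + 504)
  −5v^3 + 50v^2 − 225v + 630 = (−(5/24)v + 5/4)(24v^2 − 96v + 504) + (0)
Last nonzero remainder: 24v^2 − 96v + 504. Dividing through by 24 gives the monic gcd v^2 − 4v + 21.
Cancel v^2 − 4v + 21 from numerator and denominator to get the reduced form.

(−v^3 + 3v^2 + 34v − 120)/(5v − 30)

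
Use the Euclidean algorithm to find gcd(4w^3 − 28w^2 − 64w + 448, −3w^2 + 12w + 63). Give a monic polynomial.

Euclidean algorithm in ℚ[w]:
  4w^3 − 28w^2 − 64w + 448 = (−(4/3)w + 4)(−3w^2 + 12w + 63) + (−28w + 196)
  −3w^2 + 12w + 63 = ((3/28)w + 9/28)(−28w + 196) + (0)
Last nonzero remainder: −28w + 196. Dividing through by −28 gives the monic gcd w − 7.

w − 7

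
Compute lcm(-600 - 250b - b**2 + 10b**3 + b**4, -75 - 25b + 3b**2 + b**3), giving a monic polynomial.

-1800 - 1350b - 253b**2 + 29b**3 + 13b**4 + b**5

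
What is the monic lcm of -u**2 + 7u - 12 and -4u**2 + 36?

u**3 - 4u**2 - 9u + 36

Euclidean algorithm in ℚ[u]:
  -u**2 + 7u - 12 = (1/4)(-4u**2 + 36) + (7u - 21)
  -4u**2 + 36 = (-(4/7)u - 12/7)(7u - 21) + (0)
Last nonzero remainder: 7u - 21. Dividing through by 7 gives the monic gcd u - 3.
Then lcm(f, g) = f·g / gcd(f, g); expanding and making the result monic gives the answer.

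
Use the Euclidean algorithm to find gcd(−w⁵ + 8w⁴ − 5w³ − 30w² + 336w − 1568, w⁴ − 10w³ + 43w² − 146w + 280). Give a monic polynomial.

w³ − 5w² + 18w − 56

By polynomial division,
  −w⁵ + 8w⁴ − 5w³ − 30w² + 336w − 1568 = (−w − 2)(w⁴ − 10w³ + 43w² − 146w + 280) + (18w³ − 90w² + 324w − 1008)
  w⁴ − 10w³ + 43w² − 146w + 280 = ((1/18)w − 5/18)(18w³ − 90w² + 324w − 1008) + (0)
Last nonzero remainder: 18w³ − 90w² + 324w − 1008. Dividing through by 18 gives the monic gcd w³ − 5w² + 18w − 56.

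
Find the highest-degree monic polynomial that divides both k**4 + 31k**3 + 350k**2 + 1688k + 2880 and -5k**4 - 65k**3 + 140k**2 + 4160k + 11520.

k**3 + 21k**2 + 140k + 288

By polynomial division,
  k**4 + 31k**3 + 350k**2 + 1688k + 2880 = (-1/5)(-5k**4 - 65k**3 + 140k**2 + 4160k + 11520) + (18k**3 + 378k**2 + 2520k + 5184)
  -5k**4 - 65k**3 + 140k**2 + 4160k + 11520 = (-(5/18)k + 20/9)(18k**3 + 378k**2 + 2520k + 5184) + (0)
Last nonzero remainder: 18k**3 + 378k**2 + 2520k + 5184. Dividing through by 18 gives the monic gcd k**3 + 21k**2 + 140k + 288.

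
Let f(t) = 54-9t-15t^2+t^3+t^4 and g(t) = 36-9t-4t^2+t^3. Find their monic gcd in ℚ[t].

-9+t^2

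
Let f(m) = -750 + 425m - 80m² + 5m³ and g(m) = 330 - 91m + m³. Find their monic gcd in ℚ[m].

30 - 11m + m²

By polynomial division,
  5m³ - 80m² + 425m - 750 = (5)(m³ - 91m + 330) + (-80m² + 880m - 2400)
  m³ - 91m + 330 = (-(1/80)m - 11/80)(-80m² + 880m - 2400) + (0)
Last nonzero remainder: -80m² + 880m - 2400. Dividing through by -80 gives the monic gcd m² - 11m + 30.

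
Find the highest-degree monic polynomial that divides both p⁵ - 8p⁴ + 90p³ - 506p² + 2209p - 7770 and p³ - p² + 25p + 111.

p² - 4p + 37

Repeated division with remainder:
  p⁵ - 8p⁴ + 90p³ - 506p² + 2209p - 7770 = (p² - 7p + 58)(p³ - p² + 25p + 111) + (-384p² + 1536p - 14208)
  p³ - p² + 25p + 111 = (-(1/384)p - 1/128)(-384p² + 1536p - 14208) + (0)
Last nonzero remainder: -384p² + 1536p - 14208. Dividing through by -384 gives the monic gcd p² - 4p + 37.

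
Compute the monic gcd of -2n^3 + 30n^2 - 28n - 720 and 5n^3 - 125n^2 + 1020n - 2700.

Apply the Euclidean algorithm:
  -2n^3 + 30n^2 - 28n - 720 = (-2/5)(5n^3 - 125n^2 + 1020n - 2700) + (-20n^2 + 380n - 1800)
  5n^3 - 125n^2 + 1020n - 2700 = (-(1/4)n + 3/2)(-20n^2 + 380n - 1800) + (0)
Last nonzero remainder: -20n^2 + 380n - 1800. Dividing through by -20 gives the monic gcd n^2 - 19n + 90.

n^2 - 19n + 90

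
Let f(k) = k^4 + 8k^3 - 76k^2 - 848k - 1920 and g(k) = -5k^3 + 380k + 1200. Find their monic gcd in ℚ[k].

Apply the Euclidean algorithm:
  k^4 + 8k^3 - 76k^2 - 848k - 1920 = (-(1/5)k - 8/5)(-5k^3 + 380k + 1200) + (0)
Last nonzero remainder: -5k^3 + 380k + 1200. Dividing through by -5 gives the monic gcd k^3 - 76k - 240.

k^3 - 76k - 240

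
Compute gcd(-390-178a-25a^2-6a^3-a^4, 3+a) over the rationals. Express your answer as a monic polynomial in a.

3+a

Apply the Euclidean algorithm:
  -a^4-6a^3-25a^2-178a-390 = (-a^3-3a^2-16a-130)(a+3) + (0)
The last nonzero remainder a+3 is already monic.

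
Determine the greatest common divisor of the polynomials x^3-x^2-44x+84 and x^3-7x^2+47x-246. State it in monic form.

x-6

Euclidean algorithm in ℚ[x]:
  x^3-x^2-44x+84 = (x^3-7x^2+47x-246) + (6x^2-91x+330)
  x^3-7x^2+47x-246 = ((1/6)x+49/36)(6x^2-91x+330) + ((4171/36)x-4171/6)
  6x^2-91x+330 = ((216/4171)x-1980/4171)((4171/36)x-4171/6) + (0)
Last nonzero remainder: (4171/36)x-4171/6. Dividing through by 4171/36 gives the monic gcd x-6.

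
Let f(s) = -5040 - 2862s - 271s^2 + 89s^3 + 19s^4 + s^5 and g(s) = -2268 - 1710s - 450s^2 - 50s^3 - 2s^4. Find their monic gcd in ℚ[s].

126 + 81s + 16s^2 + s^3

By polynomial division,
  s^5 + 19s^4 + 89s^3 - 271s^2 - 2862s - 5040 = (-(1/2)s + 3)(-2s^4 - 50s^3 - 450s^2 - 1710s - 2268) + (14s^3 + 224s^2 + 1134s + 1764)
  -2s^4 - 50s^3 - 450s^2 - 1710s - 2268 = (-(1/7)s - 9/7)(14s^3 + 224s^2 + 1134s + 1764) + (0)
Last nonzero remainder: 14s^3 + 224s^2 + 1134s + 1764. Dividing through by 14 gives the monic gcd s^3 + 16s^2 + 81s + 126.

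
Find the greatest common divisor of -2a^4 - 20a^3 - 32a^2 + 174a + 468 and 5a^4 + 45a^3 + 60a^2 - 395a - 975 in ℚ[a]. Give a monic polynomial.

By polynomial division,
  -2a^4 - 20a^3 - 32a^2 + 174a + 468 = (-2/5)(5a^4 + 45a^3 + 60a^2 - 395a - 975) + (-2a^3 - 8a^2 + 16a + 78)
  5a^4 + 45a^3 + 60a^2 - 395a - 975 = (-(5/2)a - 25/2)(-2a^3 - 8a^2 + 16a + 78) + (0)
Last nonzero remainder: -2a^3 - 8a^2 + 16a + 78. Dividing through by -2 gives the monic gcd a^3 + 4a^2 - 8a - 39.

a^3 + 4a^2 - 8a - 39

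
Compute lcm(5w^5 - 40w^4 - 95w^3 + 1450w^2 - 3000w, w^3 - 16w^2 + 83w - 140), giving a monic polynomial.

w^6 - 15w^5 + 37w^4 + 423w^3 - 2630w^2 + 4200w

Apply the Euclidean algorithm:
  5w^5 - 40w^4 - 95w^3 + 1450w^2 - 3000w = (5w^2 + 40w + 130)(w^3 - 16w^2 + 83w - 140) + (910w^2 - 8190w + 18200)
  w^3 - 16w^2 + 83w - 140 = ((1/910)w - 1/130)(910w^2 - 8190w + 18200) + (0)
Last nonzero remainder: 910w^2 - 8190w + 18200. Dividing through by 910 gives the monic gcd w^2 - 9w + 20.
Then lcm(f, g) = f·g / gcd(f, g); expanding and making the result monic gives the answer.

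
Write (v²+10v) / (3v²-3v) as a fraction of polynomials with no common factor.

(v+10)/(3v-3)

Euclidean algorithm in ℚ[v]:
  v²+10v = (1/3)(3v²-3v) + (11v)
  3v²-3v = ((3/11)v-3/11)(11v) + (0)
Last nonzero remainder: 11v. Dividing through by 11 gives the monic gcd v.
Cancel v from numerator and denominator to get the reduced form.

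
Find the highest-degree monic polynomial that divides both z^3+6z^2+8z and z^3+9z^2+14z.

z^2+2z

By polynomial division,
  z^3+6z^2+8z = (z^3+9z^2+14z) + (-3z^2-6z)
  z^3+9z^2+14z = (-(1/3)z-7/3)(-3z^2-6z) + (0)
Last nonzero remainder: -3z^2-6z. Dividing through by -3 gives the monic gcd z^2+2z.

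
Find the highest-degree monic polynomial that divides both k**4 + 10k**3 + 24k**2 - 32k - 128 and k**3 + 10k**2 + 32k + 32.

Euclidean algorithm in ℚ[k]:
  k**4 + 10k**3 + 24k**2 - 32k - 128 = (k)(k**3 + 10k**2 + 32k + 32) + (-8k**2 - 64k - 128)
  k**3 + 10k**2 + 32k + 32 = (-(1/8)k - 1/4)(-8k**2 - 64k - 128) + (0)
Last nonzero remainder: -8k**2 - 64k - 128. Dividing through by -8 gives the monic gcd k**2 + 8k + 16.

k**2 + 8k + 16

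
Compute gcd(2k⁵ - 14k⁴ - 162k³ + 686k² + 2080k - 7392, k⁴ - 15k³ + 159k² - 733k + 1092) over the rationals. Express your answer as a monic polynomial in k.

Euclidean algorithm in ℚ[k]:
  2k⁵ - 14k⁴ - 162k³ + 686k² + 2080k - 7392 = (2k + 16)(k⁴ - 15k³ + 159k² - 733k + 1092) + (-240k³ - 392k² + 11624k - 24864)
  k⁴ - 15k³ + 159k² - 733k + 1092 = (-(1/240)k + 499/7200)(-240k³ - 392k² + 11624k - 24864) + ((211141/900)k² - (1477987/900)k + 211141/75)
  -240k³ - 392k² + 11624k - 24864 = (-(216000/211141)k - 266400/30163)((211141/900)k² - (1477987/900)k + 211141/75) + (0)
Last nonzero remainder: (211141/900)k² - (1477987/900)k + 211141/75. Dividing through by 211141/900 gives the monic gcd k² - 7k + 12.

k² - 7k + 12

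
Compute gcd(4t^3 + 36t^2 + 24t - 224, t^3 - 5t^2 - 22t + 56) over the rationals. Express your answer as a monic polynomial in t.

Euclidean algorithm in ℚ[t]:
  4t^3 + 36t^2 + 24t - 224 = (4)(t^3 - 5t^2 - 22t + 56) + (56t^2 + 112t - 448)
  t^3 - 5t^2 - 22t + 56 = ((1/56)t - 1/8)(56t^2 + 112t - 448) + (0)
Last nonzero remainder: 56t^2 + 112t - 448. Dividing through by 56 gives the monic gcd t^2 + 2t - 8.

t^2 + 2t - 8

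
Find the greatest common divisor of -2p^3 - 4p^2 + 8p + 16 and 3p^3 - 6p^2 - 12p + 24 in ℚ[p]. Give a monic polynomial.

p^2 - 4

By polynomial division,
  -2p^3 - 4p^2 + 8p + 16 = (-2/3)(3p^3 - 6p^2 - 12p + 24) + (-8p^2 + 32)
  3p^3 - 6p^2 - 12p + 24 = (-(3/8)p + 3/4)(-8p^2 + 32) + (0)
Last nonzero remainder: -8p^2 + 32. Dividing through by -8 gives the monic gcd p^2 - 4.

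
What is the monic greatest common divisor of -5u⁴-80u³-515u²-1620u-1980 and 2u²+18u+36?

By polynomial division,
  -5u⁴-80u³-515u²-1620u-1980 = (-(5/2)u²-(35/2)u-55)(2u²+18u+36) + (0)
Last nonzero remainder: 2u²+18u+36. Dividing through by 2 gives the monic gcd u²+9u+18.

u²+9u+18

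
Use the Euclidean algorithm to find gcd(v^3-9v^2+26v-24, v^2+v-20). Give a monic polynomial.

v-4

Repeated division with remainder:
  v^3-9v^2+26v-24 = (v-10)(v^2+v-20) + (56v-224)
  v^2+v-20 = ((1/56)v+5/56)(56v-224) + (0)
Last nonzero remainder: 56v-224. Dividing through by 56 gives the monic gcd v-4.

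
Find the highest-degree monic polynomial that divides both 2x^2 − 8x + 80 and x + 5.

1

Apply the Euclidean algorithm:
  2x^2 − 8x + 80 = (2x − 18)(x + 5) + (170)
  x + 5 = ((1/170)x + 1/34)(170) + (0)
The last nonzero remainder is the constant 170, so the polynomials are coprime and gcd = 1.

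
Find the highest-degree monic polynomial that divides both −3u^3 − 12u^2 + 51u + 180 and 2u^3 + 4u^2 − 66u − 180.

By polynomial division,
  −3u^3 − 12u^2 + 51u + 180 = (−3/2)(2u^3 + 4u^2 − 66u − 180) + (−6u^2 − 48u − 90)
  2u^3 + 4u^2 − 66u − 180 = (−(1/3)u + 2)(−6u^2 − 48u − 90) + (0)
Last nonzero remainder: −6u^2 − 48u − 90. Dividing through by −6 gives the monic gcd u^2 + 8u + 15.

u^2 + 8u + 15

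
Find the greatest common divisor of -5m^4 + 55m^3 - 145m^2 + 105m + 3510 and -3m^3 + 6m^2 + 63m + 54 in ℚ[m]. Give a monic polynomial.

By polynomial division,
  -5m^4 + 55m^3 - 145m^2 + 105m + 3510 = ((5/3)m - 15)(-3m^3 + 6m^2 + 63m + 54) + (-160m^2 + 960m + 4320)
  -3m^3 + 6m^2 + 63m + 54 = ((3/160)m + 3/40)(-160m^2 + 960m + 4320) + (-90m - 270)
  -160m^2 + 960m + 4320 = ((16/9)m - 16)(-90m - 270) + (0)
Last nonzero remainder: -90m - 270. Dividing through by -90 gives the monic gcd m + 3.

m + 3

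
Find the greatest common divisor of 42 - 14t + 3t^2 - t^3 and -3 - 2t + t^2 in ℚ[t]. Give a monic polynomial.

-3 + t

By polynomial division,
  -t^3 + 3t^2 - 14t + 42 = (-t + 1)(t^2 - 2t - 3) + (-15t + 45)
  t^2 - 2t - 3 = (-(1/15)t - 1/15)(-15t + 45) + (0)
Last nonzero remainder: -15t + 45. Dividing through by -15 gives the monic gcd t - 3.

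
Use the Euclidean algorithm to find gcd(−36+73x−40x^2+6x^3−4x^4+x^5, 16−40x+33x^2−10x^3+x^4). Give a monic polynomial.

−4+9x−6x^2+x^3

Repeated division with remainder:
  x^5−4x^4+6x^3−40x^2+73x−36 = (x+6)(x^4−10x^3+33x^2−40x+16) + (33x^3−198x^2+297x−132)
  x^4−10x^3+33x^2−40x+16 = ((1/33)x−4/33)(33x^3−198x^2+297x−132) + (0)
Last nonzero remainder: 33x^3−198x^2+297x−132. Dividing through by 33 gives the monic gcd x^3−6x^2+9x−4.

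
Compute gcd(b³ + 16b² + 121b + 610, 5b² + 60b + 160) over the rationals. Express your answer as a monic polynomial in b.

1

By polynomial division,
  b³ + 16b² + 121b + 610 = ((1/5)b + 4/5)(5b² + 60b + 160) + (41b + 482)
  5b² + 60b + 160 = ((5/41)b + 50/1681)(41b + 482) + (244860/1681)
  41b + 482 = ((68921/244860)b + 405121/122430)(244860/1681) + (0)
The last nonzero remainder is the constant 244860/1681, so the polynomials are coprime and gcd = 1.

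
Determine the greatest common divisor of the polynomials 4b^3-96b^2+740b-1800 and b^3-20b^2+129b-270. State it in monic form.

b^2-14b+45

Apply the Euclidean algorithm:
  4b^3-96b^2+740b-1800 = (4)(b^3-20b^2+129b-270) + (-16b^2+224b-720)
  b^3-20b^2+129b-270 = (-(1/16)b+3/8)(-16b^2+224b-720) + (0)
Last nonzero remainder: -16b^2+224b-720. Dividing through by -16 gives the monic gcd b^2-14b+45.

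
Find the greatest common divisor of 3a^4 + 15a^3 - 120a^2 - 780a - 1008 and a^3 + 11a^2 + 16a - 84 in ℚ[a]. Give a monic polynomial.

a + 6

Repeated division with remainder:
  3a^4 + 15a^3 - 120a^2 - 780a - 1008 = (3a - 18)(a^3 + 11a^2 + 16a - 84) + (30a^2 - 240a - 2520)
  a^3 + 11a^2 + 16a - 84 = ((1/30)a + 19/30)(30a^2 - 240a - 2520) + (252a + 1512)
  30a^2 - 240a - 2520 = ((5/42)a - 5/3)(252a + 1512) + (0)
Last nonzero remainder: 252a + 1512. Dividing through by 252 gives the monic gcd a + 6.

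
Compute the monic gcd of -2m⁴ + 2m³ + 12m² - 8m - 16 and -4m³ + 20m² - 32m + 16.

By polynomial division,
  -2m⁴ + 2m³ + 12m² - 8m - 16 = ((1/2)m + 2)(-4m³ + 20m² - 32m + 16) + (-12m² + 48m - 48)
  -4m³ + 20m² - 32m + 16 = ((1/3)m - 1/3)(-12m² + 48m - 48) + (0)
Last nonzero remainder: -12m² + 48m - 48. Dividing through by -12 gives the monic gcd m² - 4m + 4.

m² - 4m + 4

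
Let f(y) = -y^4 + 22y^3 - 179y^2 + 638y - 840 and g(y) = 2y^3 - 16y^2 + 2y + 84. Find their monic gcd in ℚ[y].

By polynomial division,
  -y^4 + 22y^3 - 179y^2 + 638y - 840 = (-(1/2)y + 7)(2y^3 - 16y^2 + 2y + 84) + (-66y^2 + 666y - 1428)
  2y^3 - 16y^2 + 2y + 84 = (-(1/33)y - 23/363)(-66y^2 + 666y - 1428) + ((112/121)y - 784/121)
  -66y^2 + 666y - 1428 = (-(3993/56)y + 6171/28)((112/121)y - 784/121) + (0)
Last nonzero remainder: (112/121)y - 784/121. Dividing through by 112/121 gives the monic gcd y - 7.

y - 7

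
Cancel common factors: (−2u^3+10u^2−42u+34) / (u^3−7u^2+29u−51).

(−2u+2)/(u−3)

Apply the Euclidean algorithm:
  −2u^3+10u^2−42u+34 = (−2)(u^3−7u^2+29u−51) + (−4u^2+16u−68)
  u^3−7u^2+29u−51 = (−(1/4)u+3/4)(−4u^2+16u−68) + (0)
Last nonzero remainder: −4u^2+16u−68. Dividing through by −4 gives the monic gcd u^2−4u+17.
Cancel u^2−4u+17 from numerator and denominator to get the reduced form.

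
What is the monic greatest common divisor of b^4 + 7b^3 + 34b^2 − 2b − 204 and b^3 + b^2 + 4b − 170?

b^2 + 6b + 34

Euclidean algorithm in ℚ[b]:
  b^4 + 7b^3 + 34b^2 − 2b − 204 = (b + 6)(b^3 + b^2 + 4b − 170) + (24b^2 + 144b + 816)
  b^3 + b^2 + 4b − 170 = ((1/24)b − 5/24)(24b^2 + 144b + 816) + (0)
Last nonzero remainder: 24b^2 + 144b + 816. Dividing through by 24 gives the monic gcd b^2 + 6b + 34.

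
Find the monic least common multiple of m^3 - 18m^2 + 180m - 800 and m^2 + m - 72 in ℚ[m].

m^4 - 9m^3 + 18m^2 + 820m - 7200

Repeated division with remainder:
  m^3 - 18m^2 + 180m - 800 = (m - 19)(m^2 + m - 72) + (271m - 2168)
  m^2 + m - 72 = ((1/271)m + 9/271)(271m - 2168) + (0)
Last nonzero remainder: 271m - 2168. Dividing through by 271 gives the monic gcd m - 8.
Then lcm(f, g) = f·g / gcd(f, g); expanding and making the result monic gives the answer.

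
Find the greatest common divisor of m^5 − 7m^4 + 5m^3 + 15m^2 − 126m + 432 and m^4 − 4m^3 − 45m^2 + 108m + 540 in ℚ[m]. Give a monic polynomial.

m^2 − 3m − 18

Repeated division with remainder:
  m^5 − 7m^4 + 5m^3 + 15m^2 − 126m + 432 = (m − 3)(m^4 − 4m^3 − 45m^2 + 108m + 540) + (38m^3 − 228m^2 − 342m + 2052)
  m^4 − 4m^3 − 45m^2 + 108m + 540 = ((1/38)m + 1/19)(38m^3 − 228m^2 − 342m + 2052) + (−24m^2 + 72m + 432)
  38m^3 − 228m^2 − 342m + 2052 = (−(19/12)m + 19/4)(−24m^2 + 72m + 432) + (0)
Last nonzero remainder: −24m^2 + 72m + 432. Dividing through by −24 gives the monic gcd m^2 − 3m − 18.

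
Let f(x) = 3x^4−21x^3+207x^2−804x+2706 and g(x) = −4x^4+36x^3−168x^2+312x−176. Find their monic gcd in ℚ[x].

By polynomial division,
  3x^4−21x^3+207x^2−804x+2706 = (−3/4)(−4x^4+36x^3−168x^2+312x−176) + (6x^3+81x^2−570x+2574)
  −4x^4+36x^3−168x^2+312x−176 = (−(2/3)x+15)(6x^3+81x^2−570x+2574) + (−1763x^2+10578x−38786)
  6x^3+81x^2−570x+2574 = (−(6/1763)x−117/1763)(−1763x^2+10578x−38786) + (0)
Last nonzero remainder: −1763x^2+10578x−38786. Dividing through by −1763 gives the monic gcd x^2−6x+22.

x^2−6x+22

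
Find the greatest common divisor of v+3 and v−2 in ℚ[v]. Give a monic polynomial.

1

Apply the Euclidean algorithm:
  v+3 = (v−2) + (5)
  v−2 = ((1/5)v−2/5)(5) + (0)
The last nonzero remainder is the constant 5, so the polynomials are coprime and gcd = 1.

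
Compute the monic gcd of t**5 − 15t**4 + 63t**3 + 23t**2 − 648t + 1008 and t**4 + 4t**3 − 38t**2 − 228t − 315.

Apply the Euclidean algorithm:
  t**5 − 15t**4 + 63t**3 + 23t**2 − 648t + 1008 = (t − 19)(t**4 + 4t**3 − 38t**2 − 228t − 315) + (177t**3 − 471t**2 − 4665t − 4977)
  t**4 + 4t**3 − 38t**2 − 228t − 315 = ((1/177)t + 131/3481)(177t**3 − 471t**2 − 4665t − 4977) + ((21168/3481)t**2 − (84672/3481)t − 444528/3481)
  177t**3 − 471t**2 − 4665t − 4977 = ((205379/7056)t + 274999/7056)((21168/3481)t**2 − (84672/3481)t − 444528/3481) + (0)
Last nonzero remainder: (21168/3481)t**2 − (84672/3481)t − 444528/3481. Dividing through by 21168/3481 gives the monic gcd t**2 − 4t − 21.

t**2 − 4t − 21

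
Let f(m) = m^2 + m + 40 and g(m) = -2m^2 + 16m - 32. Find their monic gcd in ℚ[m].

Apply the Euclidean algorithm:
  m^2 + m + 40 = (-1/2)(-2m^2 + 16m - 32) + (9m + 24)
  -2m^2 + 16m - 32 = (-(2/9)m + 64/27)(9m + 24) + (-800/9)
  9m + 24 = (-(81/800)m - 27/100)(-800/9) + (0)
The last nonzero remainder is the constant -800/9, so the polynomials are coprime and gcd = 1.

1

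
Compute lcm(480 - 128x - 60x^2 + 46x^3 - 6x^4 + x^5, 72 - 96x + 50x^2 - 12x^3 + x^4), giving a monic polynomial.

Repeated division with remainder:
  x^5 - 6x^4 + 46x^3 - 60x^2 - 128x + 480 = (x + 6)(x^4 - 12x^3 + 50x^2 - 96x + 72) + (68x^3 - 264x^2 + 376x + 48)
  x^4 - 12x^3 + 50x^2 - 96x + 72 = ((1/68)x - 69/578)(68x^3 - 264x^2 + 376x + 48) + ((3744/289)x^2 - (14976/289)x + 22464/289)
  68x^3 - 264x^2 + 376x + 48 = ((4913/936)x + 289/468)((3744/289)x^2 - (14976/289)x + 22464/289) + (0)
Last nonzero remainder: (3744/289)x^2 - (14976/289)x + 22464/289. Dividing through by 3744/289 gives the monic gcd x^2 - 4x + 6.
Then lcm(f, g) = f·g / gcd(f, g); expanding and making the result monic gives the answer.

5760 - 5376x + 784x^2 + 904x^3 - 500x^4 + 106x^5 - 14x^6 + x^7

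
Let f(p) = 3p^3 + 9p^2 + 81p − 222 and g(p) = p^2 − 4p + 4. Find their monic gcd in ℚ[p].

p − 2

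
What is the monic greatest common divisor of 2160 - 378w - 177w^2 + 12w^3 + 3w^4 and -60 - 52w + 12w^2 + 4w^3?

By polynomial division,
  3w^4 + 12w^3 - 177w^2 - 378w + 2160 = ((3/4)w + 3/4)(4w^3 + 12w^2 - 52w - 60) + (-147w^2 - 294w + 2205)
  4w^3 + 12w^2 - 52w - 60 = (-(4/147)w - 4/147)(-147w^2 - 294w + 2205) + (0)
Last nonzero remainder: -147w^2 - 294w + 2205. Dividing through by -147 gives the monic gcd w^2 + 2w - 15.

-15 + 2w + w^2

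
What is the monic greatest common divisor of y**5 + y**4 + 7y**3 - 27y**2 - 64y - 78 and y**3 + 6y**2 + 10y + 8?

y**2 + 2y + 2

Apply the Euclidean algorithm:
  y**5 + y**4 + 7y**3 - 27y**2 - 64y - 78 = (y**2 - 5y + 27)(y**3 + 6y**2 + 10y + 8) + (-147y**2 - 294y - 294)
  y**3 + 6y**2 + 10y + 8 = (-(1/147)y - 4/147)(-147y**2 - 294y - 294) + (0)
Last nonzero remainder: -147y**2 - 294y - 294. Dividing through by -147 gives the monic gcd y**2 + 2y + 2.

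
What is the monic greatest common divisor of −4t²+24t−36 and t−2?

1

Repeated division with remainder:
  −4t²+24t−36 = (−4t+16)(t−2) + (−4)
  t−2 = (−(1/4)t+1/2)(−4) + (0)
The last nonzero remainder is the constant −4, so the polynomials are coprime and gcd = 1.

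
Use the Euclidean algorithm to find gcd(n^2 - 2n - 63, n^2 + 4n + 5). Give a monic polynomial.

1

Apply the Euclidean algorithm:
  n^2 - 2n - 63 = (n^2 + 4n + 5) + (-6n - 68)
  n^2 + 4n + 5 = (-(1/6)n + 11/9)(-6n - 68) + (793/9)
  -6n - 68 = (-(54/793)n - 612/793)(793/9) + (0)
The last nonzero remainder is the constant 793/9, so the polynomials are coprime and gcd = 1.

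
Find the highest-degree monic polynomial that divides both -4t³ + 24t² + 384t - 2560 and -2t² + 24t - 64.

t - 8

Apply the Euclidean algorithm:
  -4t³ + 24t² + 384t - 2560 = (2t + 12)(-2t² + 24t - 64) + (224t - 1792)
  -2t² + 24t - 64 = (-(1/112)t + 1/28)(224t - 1792) + (0)
Last nonzero remainder: 224t - 1792. Dividing through by 224 gives the monic gcd t - 8.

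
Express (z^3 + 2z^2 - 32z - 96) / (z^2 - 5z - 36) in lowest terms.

By polynomial division,
  z^3 + 2z^2 - 32z - 96 = (z + 7)(z^2 - 5z - 36) + (39z + 156)
  z^2 - 5z - 36 = ((1/39)z - 3/13)(39z + 156) + (0)
Last nonzero remainder: 39z + 156. Dividing through by 39 gives the monic gcd z + 4.
Cancel z + 4 from numerator and denominator to get the reduced form.

(z^2 - 2z - 24)/(z - 9)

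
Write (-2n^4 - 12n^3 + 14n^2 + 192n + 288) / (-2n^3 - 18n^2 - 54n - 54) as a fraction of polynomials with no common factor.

Euclidean algorithm in ℚ[n]:
  -2n^4 - 12n^3 + 14n^2 + 192n + 288 = (n - 3)(-2n^3 - 18n^2 - 54n - 54) + (14n^2 + 84n + 126)
  -2n^3 - 18n^2 - 54n - 54 = (-(1/7)n - 3/7)(14n^2 + 84n + 126) + (0)
Last nonzero remainder: 14n^2 + 84n + 126. Dividing through by 14 gives the monic gcd n^2 + 6n + 9.
Cancel n^2 + 6n + 9 from numerator and denominator to get the reduced form.

(n^2 - 16)/(n + 3)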